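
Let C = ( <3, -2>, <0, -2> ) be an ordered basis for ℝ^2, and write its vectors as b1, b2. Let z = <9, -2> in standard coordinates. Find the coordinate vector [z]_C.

<3, -2>

We seek scalars with c_1 b1 + c_2 b2 = z; equivalently solve M c = z where the columns of M are b1, b2.
System: 3c_1 + 0c_2 = 9, -2c_1 - 2c_2 = -2; solving gives c_1 = 3, c_2 = -2.
Check: 3b1 - 2b2 = <9, -2>.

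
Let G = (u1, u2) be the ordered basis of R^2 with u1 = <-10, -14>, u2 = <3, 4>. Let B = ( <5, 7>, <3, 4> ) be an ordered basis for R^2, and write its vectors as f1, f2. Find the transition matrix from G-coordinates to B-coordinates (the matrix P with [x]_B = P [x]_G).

Take x = uj: its G-coordinates are the j-th standard unit vector, so P e_j — column j of P — equals [uj]_B.
u1 = -2f1 + 0·f2, giving column 1 = <-2, 0>; repeating for each j gives P = [[-2, 0], [0, 1]].

[[-2, 0], [0, 1]]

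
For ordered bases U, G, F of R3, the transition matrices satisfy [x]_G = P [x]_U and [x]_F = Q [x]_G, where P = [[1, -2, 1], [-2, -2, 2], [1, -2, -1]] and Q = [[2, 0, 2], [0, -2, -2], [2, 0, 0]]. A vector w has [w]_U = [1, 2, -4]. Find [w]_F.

[-12, 26, -14]

Apply P to get G-coordinates [-7, -14, 1], then Q to get F-coordinates.
The result is [w]_F = [-12, 26, -14].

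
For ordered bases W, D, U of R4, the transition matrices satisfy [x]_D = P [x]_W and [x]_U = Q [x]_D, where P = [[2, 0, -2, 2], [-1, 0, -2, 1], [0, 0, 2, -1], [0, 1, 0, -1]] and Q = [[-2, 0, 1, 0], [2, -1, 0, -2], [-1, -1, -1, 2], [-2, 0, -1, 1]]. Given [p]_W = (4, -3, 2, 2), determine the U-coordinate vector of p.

Composing the changes, [p]_U = Q P [p]_W.
Q P = [[-4, 0, 6, -5], [5, -2, -2, 5], [-1, 2, 2, -4], [-4, 1, 2, -4]]; applying this to (4, -3, 2, 2) gives (-14, 32, -14, -23).

(-14, 32, -14, -23)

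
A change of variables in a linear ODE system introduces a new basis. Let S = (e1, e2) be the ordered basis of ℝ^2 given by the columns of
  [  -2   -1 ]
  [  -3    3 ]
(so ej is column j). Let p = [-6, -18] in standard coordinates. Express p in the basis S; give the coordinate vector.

[p]_S is the unique c with M c = p, where M has columns e1, e2.
System: -2c_1 - c_2 = -6, -3c_1 + 3c_2 = -18; solving gives c_1 = 4, c_2 = -2.
Check: 4e1 - 2e2 = [-6, -18].

[4, -2]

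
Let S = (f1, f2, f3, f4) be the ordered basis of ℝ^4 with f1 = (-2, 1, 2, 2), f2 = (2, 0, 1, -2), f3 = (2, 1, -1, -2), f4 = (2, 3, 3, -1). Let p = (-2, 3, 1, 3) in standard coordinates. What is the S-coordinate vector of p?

Write p = c_1 f1 + ... + c_4 f4 and solve for the c_i.
Gaussian elimination on [M | p] yields c = (0, -2, 0, 1).
Check: 0·f1 - 2f2 + 0·f3 + f4 = (-2, 3, 1, 3).

(0, -2, 0, 1)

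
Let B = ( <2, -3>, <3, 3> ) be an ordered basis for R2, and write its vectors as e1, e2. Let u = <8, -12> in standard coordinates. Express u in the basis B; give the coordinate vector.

<4, 0>

Write u = c_1 e1 + c_2 e2 and solve for the c_i.
System: 2c_1 + 3c_2 = 8, -3c_1 + 3c_2 = -12; solving gives c_1 = 4, c_2 = 0.
Check: 4e1 + 0·e2 = <8, -12>.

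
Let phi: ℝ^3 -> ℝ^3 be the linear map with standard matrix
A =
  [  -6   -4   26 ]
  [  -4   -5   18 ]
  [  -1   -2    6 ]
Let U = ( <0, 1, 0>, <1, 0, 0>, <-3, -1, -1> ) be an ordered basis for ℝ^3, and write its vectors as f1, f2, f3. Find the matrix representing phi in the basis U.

[[-3, -3, 0], [2, -3, -1], [2, 1, 1]]

The j-th column of [phi]_U is [phi(fj)]_U.
phi(f1) = A f1 = <-4, -5, -2> = -3f1 + 2f2 + 2f3, so column 1 is <-3, 2, 2>.
Repeating for f2, f3 and assembling the columns gives [[-3, -3, 0], [2, -3, -1], [2, 1, 1]].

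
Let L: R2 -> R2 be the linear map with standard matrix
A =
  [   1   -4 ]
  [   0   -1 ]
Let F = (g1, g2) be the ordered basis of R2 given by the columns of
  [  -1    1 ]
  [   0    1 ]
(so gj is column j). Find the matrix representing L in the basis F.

Let P have columns g1, g2. Then [L]_F = P^(-1) A P.
Here det P = -1, so P^(-1) is integer; computing A P first and then P^(-1)(A P) gives [[1, 2], [0, -1]].

[[1, 2], [0, -1]]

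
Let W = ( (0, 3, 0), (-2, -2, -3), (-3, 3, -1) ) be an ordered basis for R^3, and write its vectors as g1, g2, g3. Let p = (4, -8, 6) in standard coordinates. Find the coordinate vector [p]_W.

We seek scalars with c_1 g1 + ... + c_3 g3 = p; equivalently solve M c = p where the columns of M are g1, ..., g3.
Solving this 3x3 system gives c = (-4, -2, 0).
Check: -4g1 - 2g2 + 0·g3 = (4, -8, 6).

(-4, -2, 0)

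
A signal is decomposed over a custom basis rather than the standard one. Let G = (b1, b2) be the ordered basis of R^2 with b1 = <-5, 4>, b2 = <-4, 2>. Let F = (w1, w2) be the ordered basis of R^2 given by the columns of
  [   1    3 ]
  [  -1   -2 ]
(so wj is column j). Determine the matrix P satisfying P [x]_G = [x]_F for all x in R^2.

Column j of P is [bj]_F, since P maps G-coordinates to F-coordinates.
Expressing b1 in F: b1 = -2w1 - w2, so column 1 of P is <-2, -1>.
Doing the same for each bj gives P = [[-2, 2], [-1, -2]].

[[-2, 2], [-1, -2]]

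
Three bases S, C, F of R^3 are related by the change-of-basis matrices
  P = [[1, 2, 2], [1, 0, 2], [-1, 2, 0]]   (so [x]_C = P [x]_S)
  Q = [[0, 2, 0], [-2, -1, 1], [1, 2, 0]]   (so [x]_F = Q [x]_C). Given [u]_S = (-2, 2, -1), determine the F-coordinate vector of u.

Apply P to get C-coordinates (0, -4, 6), then Q to get F-coordinates.
The result is [u]_F = (-8, 10, -8).

(-8, 10, -8)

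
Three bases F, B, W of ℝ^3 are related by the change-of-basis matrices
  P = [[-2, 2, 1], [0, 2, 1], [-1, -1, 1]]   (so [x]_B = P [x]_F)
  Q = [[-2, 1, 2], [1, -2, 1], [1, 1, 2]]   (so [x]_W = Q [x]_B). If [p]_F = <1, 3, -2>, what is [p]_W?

<-12, -12, -6>

Apply P to get B-coordinates <2, 4, -6>, then Q to get W-coordinates.
The result is [p]_W = <-12, -12, -6>.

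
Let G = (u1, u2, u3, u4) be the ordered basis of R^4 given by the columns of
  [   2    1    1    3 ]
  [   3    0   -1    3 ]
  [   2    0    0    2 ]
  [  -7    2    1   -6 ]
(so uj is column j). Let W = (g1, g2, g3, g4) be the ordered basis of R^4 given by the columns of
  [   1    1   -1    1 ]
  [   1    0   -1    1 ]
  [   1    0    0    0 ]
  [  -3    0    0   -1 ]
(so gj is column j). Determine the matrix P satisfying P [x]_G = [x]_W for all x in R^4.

[[2, 0, 0, 2], [-1, 1, 2, 0], [0, -2, 0, -1], [1, -2, -1, 0]]

Take x = uj: its G-coordinates are the j-th standard unit vector, so P e_j — column j of P — equals [uj]_W.
u1 = 2g1 - g2 + 0·g3 + g4, giving column 1 = (2, -1, 0, 1); repeating for each j gives P = [[2, 0, 0, 2], [-1, 1, 2, 0], [0, -2, 0, -1], [1, -2, -1, 0]].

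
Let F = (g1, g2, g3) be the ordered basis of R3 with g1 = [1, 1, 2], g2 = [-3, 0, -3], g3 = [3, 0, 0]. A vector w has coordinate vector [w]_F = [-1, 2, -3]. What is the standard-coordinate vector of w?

[-16, -1, -8]

w = M [w]_F, where M has columns g1, ..., g3.
Carrying out the matrix-vector product, w = [-16, -1, -8].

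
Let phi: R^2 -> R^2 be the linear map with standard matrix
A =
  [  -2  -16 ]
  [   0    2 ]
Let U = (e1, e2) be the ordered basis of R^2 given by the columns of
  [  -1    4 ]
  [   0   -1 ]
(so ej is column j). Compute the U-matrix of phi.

Let P have columns e1, e2. Then [phi]_U = P^(-1) A P.
Here det P = 1, so P^(-1) is integer; computing A P first and then P^(-1)(A P) gives [[-2, 0], [0, 2]].

[[-2, 0], [0, 2]]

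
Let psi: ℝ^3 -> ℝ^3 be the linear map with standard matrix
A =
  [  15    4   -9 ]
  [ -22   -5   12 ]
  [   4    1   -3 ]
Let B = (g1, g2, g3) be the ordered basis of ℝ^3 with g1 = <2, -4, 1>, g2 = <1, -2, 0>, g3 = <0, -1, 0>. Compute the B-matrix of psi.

[[1, 2, -1], [3, 3, -2], [2, -2, 3]]

With P the matrix whose columns are g1, ..., g3, [psi]_B = P^(-1) A P.
Column by column: psi(g1) = A g1 = <5, -12, 1>; its B-coordinates <1, 3, 2> give column 1.
Continuing for each basis vector yields [psi]_B = [[1, 2, -1], [3, 3, -2], [2, -2, 3]].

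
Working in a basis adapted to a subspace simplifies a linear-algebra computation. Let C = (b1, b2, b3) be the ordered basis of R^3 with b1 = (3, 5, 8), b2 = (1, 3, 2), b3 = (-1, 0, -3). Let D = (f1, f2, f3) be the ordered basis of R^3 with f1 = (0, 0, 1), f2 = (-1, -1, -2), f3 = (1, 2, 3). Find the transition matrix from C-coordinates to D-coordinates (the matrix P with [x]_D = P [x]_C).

[[0, -2, -2], [-1, 1, 2], [2, 2, 1]]

Take x = bj: its C-coordinates are the j-th standard unit vector, so P e_j — column j of P — equals [bj]_D.
b1 = 0·f1 - f2 + 2f3, giving column 1 = (0, -1, 2); repeating for each j gives P = [[0, -2, -2], [-1, 1, 2], [2, 2, 1]].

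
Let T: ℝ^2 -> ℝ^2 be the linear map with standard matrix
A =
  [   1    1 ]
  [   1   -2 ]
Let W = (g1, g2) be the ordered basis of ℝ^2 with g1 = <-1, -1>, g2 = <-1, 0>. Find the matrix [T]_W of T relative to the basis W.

With P the matrix whose columns are g1, g2, [T]_W = P^(-1) A P.
Column by column: T(g1) = A g1 = <-2, 1>; its W-coordinates <-1, 3> give column 1.
Continuing for each basis vector yields [T]_W = [[-1, 1], [3, 0]].

[[-1, 1], [3, 0]]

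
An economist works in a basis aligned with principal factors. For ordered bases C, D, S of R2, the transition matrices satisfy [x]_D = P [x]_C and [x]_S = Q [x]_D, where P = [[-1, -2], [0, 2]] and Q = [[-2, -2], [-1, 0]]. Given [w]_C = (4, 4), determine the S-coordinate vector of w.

Composing the changes, [w]_S = Q P [w]_C.
Q P = [[2, 0], [1, 2]]; applying this to (4, 4) gives (8, 12).

(8, 12)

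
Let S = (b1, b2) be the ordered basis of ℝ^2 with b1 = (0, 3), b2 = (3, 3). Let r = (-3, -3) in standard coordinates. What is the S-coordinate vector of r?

Write r = c_1 b1 + c_2 b2 and solve for the c_i.
System: 0c_1 + 3c_2 = -3, 3c_1 + 3c_2 = -3; solving gives c_1 = 0, c_2 = -1.
Check: 0·b1 - b2 = (-3, -3).

(0, -1)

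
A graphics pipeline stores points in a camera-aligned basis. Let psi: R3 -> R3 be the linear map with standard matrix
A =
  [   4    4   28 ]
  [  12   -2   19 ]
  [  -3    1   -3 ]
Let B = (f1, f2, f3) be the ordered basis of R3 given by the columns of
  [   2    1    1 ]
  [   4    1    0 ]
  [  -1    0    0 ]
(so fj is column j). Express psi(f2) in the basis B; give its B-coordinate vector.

(2, 2, 2)

Compute psi(f2) = A f2 = (8, 10, -2) in standard coordinates.
Then write this in B-coordinates: solve for y in y_1 f1 + ... + y_3 f3 = (8, 10, -2).
This gives y = (2, 2, 2), which is column 2 of [psi]_B.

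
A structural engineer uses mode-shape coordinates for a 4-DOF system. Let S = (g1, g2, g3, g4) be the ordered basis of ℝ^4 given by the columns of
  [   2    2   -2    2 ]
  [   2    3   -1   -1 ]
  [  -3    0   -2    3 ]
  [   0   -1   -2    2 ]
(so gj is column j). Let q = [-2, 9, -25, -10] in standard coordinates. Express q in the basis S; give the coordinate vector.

[4, 0, 2, -3]

Write q = c_1 g1 + ... + c_4 g4 and solve for the c_i.
Row-reducing the augmented matrix [M | q] gives c = (4, 0, 2, -3).
Check: 4g1 + 0·g2 + 2g3 - 3g4 = [-2, 9, -25, -10].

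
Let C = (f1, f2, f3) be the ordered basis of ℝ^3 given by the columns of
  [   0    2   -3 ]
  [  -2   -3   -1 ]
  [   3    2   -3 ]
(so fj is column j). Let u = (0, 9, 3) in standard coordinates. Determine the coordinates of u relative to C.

[u]_C is the unique c with M c = u, where M has columns f1, ..., f3.
Gaussian elimination on [M | u] yields c = (1, -3, -2).
Check: f1 - 3f2 - 2f3 = (0, 9, 3).

(1, -3, -2)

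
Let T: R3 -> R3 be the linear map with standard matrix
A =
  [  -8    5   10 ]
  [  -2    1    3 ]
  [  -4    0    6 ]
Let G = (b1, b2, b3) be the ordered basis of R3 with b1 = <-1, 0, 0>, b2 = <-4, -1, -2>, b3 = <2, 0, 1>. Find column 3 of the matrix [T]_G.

Column 3 of [T]_G is the G-coordinate vector of T(b3).
In standard coordinates T(b3) = A b3 = <-6, -1, -2>.
Converting to G: <-6, -1, -2> = 2b1 + b2 + 0·b3, so the coordinate vector is <2, 1, 0>.

<2, 1, 0>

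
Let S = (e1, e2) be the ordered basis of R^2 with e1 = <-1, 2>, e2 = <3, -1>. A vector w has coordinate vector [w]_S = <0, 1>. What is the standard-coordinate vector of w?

<3, -1>

w = M [w]_S, where M has columns e1, e2.
Carrying out the matrix-vector product, w = <3, -1>.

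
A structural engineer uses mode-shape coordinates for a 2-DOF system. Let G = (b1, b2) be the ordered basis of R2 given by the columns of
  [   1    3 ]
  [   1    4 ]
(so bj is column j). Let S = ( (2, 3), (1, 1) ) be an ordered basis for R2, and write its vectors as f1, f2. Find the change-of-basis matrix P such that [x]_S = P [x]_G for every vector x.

Let M have columns bj and N have columns fj. Then for every x, N [x]_S = x = M [x]_G, so P = N^(-1) M.
Since det N = -1, N^(-1) has integer entries; multiplying gives P = [[0, 1], [1, 1]].

[[0, 1], [1, 1]]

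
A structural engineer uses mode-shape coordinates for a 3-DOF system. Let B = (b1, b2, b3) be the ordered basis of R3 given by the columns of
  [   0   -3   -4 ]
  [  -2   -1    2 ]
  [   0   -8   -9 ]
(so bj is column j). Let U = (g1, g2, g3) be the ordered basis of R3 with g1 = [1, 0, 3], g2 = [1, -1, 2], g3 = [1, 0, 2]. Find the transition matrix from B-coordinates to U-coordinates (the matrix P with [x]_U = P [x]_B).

[[0, -2, -1], [2, 1, -2], [-2, -2, -1]]

Let M have columns bj and N have columns gj. Then for every x, N [x]_U = x = M [x]_B, so P = N^(-1) M.
Since det N = 1, N^(-1) has integer entries; multiplying gives P = [[0, -2, -1], [2, 1, -2], [-2, -2, -1]].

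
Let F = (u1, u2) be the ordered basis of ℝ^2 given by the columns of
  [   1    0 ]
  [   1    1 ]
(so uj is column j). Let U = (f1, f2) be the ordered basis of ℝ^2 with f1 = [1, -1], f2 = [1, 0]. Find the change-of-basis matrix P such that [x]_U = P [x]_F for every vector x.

[[-1, -1], [2, 1]]

Column j of P is [uj]_U, since P maps F-coordinates to U-coordinates.
Expressing u1 in U: u1 = -f1 + 2f2, so column 1 of P is [-1, 2].
Doing the same for each uj gives P = [[-1, -1], [2, 1]].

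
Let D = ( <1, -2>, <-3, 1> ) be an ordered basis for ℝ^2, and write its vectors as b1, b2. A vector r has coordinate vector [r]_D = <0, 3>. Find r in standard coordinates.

By definition r = 0·b1 + 3b2.
Summing componentwise gives <-9, 3>.

<-9, 3>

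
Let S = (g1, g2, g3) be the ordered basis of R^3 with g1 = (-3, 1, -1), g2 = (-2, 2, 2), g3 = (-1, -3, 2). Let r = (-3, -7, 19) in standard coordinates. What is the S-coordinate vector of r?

(-3, 4, 4)

We seek scalars with c_1 g1 + ... + c_3 g3 = r; equivalently solve M c = r where the columns of M are g1, ..., g3.
Solving this 3x3 system gives c = (-3, 4, 4).
Check: -3g1 + 4g2 + 4g3 = (-3, -7, 19).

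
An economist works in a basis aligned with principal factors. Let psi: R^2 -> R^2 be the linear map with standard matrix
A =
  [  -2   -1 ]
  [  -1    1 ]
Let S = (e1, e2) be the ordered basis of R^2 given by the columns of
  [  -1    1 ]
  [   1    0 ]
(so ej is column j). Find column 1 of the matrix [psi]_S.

[2, 3]

Compute psi(e1) = A e1 = [1, 2] in standard coordinates.
Then write this in S-coordinates: solve for y in y_1 e1 + y_2 e2 = [1, 2].
This gives y = [2, 3], which is column 1 of [psi]_S.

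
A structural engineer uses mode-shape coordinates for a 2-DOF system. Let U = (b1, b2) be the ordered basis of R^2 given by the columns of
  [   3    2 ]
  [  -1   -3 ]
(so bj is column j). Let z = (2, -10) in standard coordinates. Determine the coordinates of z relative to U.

(-2, 4)

We seek scalars with c_1 b1 + c_2 b2 = z; equivalently solve M c = z where the columns of M are b1, b2.
System: 3c_1 + 2c_2 = 2, -c_1 - 3c_2 = -10; solving gives c_1 = -2, c_2 = 4.
Check: -2b1 + 4b2 = (2, -10).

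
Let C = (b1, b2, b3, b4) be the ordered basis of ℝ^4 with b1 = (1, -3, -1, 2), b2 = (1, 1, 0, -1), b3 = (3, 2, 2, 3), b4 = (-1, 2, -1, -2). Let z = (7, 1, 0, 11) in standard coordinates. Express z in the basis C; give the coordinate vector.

(3, -2, 3, 3)

We seek scalars with c_1 b1 + ... + c_4 b4 = z; equivalently solve M c = z where the columns of M are b1, ..., b4.
Gaussian elimination on [M | z] yields c = (3, -2, 3, 3).
Check: 3b1 - 2b2 + 3b3 + 3b4 = (7, 1, 0, 11).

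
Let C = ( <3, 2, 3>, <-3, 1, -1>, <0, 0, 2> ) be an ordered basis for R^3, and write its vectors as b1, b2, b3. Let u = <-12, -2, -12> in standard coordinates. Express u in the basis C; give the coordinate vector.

<-2, 2, -2>

[u]_C is the unique c with M c = u, where M has columns b1, ..., b3.
Solving this 3x3 system gives c = (-2, 2, -2).
Check: -2b1 + 2b2 - 2b3 = <-12, -2, -12>.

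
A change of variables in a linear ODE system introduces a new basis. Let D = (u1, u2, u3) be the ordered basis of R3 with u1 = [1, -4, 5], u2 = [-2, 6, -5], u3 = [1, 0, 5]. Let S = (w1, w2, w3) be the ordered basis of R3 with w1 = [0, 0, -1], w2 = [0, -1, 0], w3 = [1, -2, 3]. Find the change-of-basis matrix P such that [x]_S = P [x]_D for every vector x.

Column j of P is [uj]_S, since P maps D-coordinates to S-coordinates.
Expressing u1 in S: u1 = -2w1 + 2w2 + w3, so column 1 of P is [-2, 2, 1].
Doing the same for each uj gives P = [[-2, -1, -2], [2, -2, -2], [1, -2, 1]].

[[-2, -1, -2], [2, -2, -2], [1, -2, 1]]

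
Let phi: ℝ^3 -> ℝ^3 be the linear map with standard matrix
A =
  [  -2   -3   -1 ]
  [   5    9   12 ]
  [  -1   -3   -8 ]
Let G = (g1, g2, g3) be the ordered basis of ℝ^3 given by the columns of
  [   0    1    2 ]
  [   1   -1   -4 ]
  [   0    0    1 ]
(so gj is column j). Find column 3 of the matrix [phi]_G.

Compute phi(g3) = A g3 = <7, -14, 2> in standard coordinates.
Then write this in G-coordinates: solve for y in y_1 g1 + ... + y_3 g3 = <7, -14, 2>.
This gives y = <-3, 3, 2>, which is column 3 of [phi]_G.

<-3, 3, 2>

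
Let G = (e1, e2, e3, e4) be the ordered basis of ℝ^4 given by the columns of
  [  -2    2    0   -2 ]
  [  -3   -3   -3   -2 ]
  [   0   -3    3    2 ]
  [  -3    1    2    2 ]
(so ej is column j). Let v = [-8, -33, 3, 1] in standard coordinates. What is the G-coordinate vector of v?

[4, 3, 2, 3]

Write v = c_1 e1 + ... + c_4 e4 and solve for the c_i.
Row-reducing the augmented matrix [M | v] gives c = (4, 3, 2, 3).
Check: 4e1 + 3e2 + 2e3 + 3e4 = [-8, -33, 3, 1].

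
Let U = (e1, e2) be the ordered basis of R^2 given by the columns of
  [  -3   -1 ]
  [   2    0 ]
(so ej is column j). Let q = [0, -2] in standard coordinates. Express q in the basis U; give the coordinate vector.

[-1, 3]

[q]_U is the unique c with M c = q, where M has columns e1, e2.
System: -3c_1 - c_2 = 0, 2c_1 + 0c_2 = -2; solving gives c_1 = -1, c_2 = 3.
Check: -e1 + 3e2 = [0, -2].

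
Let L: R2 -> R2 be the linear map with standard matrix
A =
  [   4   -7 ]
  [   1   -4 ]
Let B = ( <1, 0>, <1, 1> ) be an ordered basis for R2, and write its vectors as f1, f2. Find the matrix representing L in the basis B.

[[3, 0], [1, -3]]

With P the matrix whose columns are f1, f2, [L]_B = P^(-1) A P.
Column by column: L(f1) = A f1 = <4, 1>; its B-coordinates <3, 1> give column 1.
Continuing for each basis vector yields [L]_B = [[3, 0], [1, -3]].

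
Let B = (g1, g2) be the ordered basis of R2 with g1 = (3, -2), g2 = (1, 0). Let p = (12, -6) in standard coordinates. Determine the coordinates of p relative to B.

(3, 3)

We seek scalars with c_1 g1 + c_2 g2 = p; equivalently solve M c = p where the columns of M are g1, g2.
System: 3c_1 + c_2 = 12, -2c_1 + 0c_2 = -6; solving gives c_1 = 3, c_2 = 3.
Check: 3g1 + 3g2 = (12, -6).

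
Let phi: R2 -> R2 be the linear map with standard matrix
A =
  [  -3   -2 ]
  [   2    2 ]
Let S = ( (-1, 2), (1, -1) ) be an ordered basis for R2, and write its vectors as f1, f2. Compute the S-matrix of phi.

The j-th column of [phi]_S is [phi(fj)]_S.
phi(f1) = A f1 = (-1, 2) = f1 + 0·f2, so column 1 is (1, 0).
Repeating for f2 and assembling the columns gives [[1, -1], [0, -2]].

[[1, -1], [0, -2]]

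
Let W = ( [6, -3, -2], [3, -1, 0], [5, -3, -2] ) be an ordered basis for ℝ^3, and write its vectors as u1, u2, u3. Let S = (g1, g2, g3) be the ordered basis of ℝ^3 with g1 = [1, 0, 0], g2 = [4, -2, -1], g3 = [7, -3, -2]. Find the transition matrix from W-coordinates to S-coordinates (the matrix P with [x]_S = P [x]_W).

[[-1, 2, -2], [0, 2, 0], [1, -1, 1]]

Take x = uj: its W-coordinates are the j-th standard unit vector, so P e_j — column j of P — equals [uj]_S.
u1 = -g1 + 0·g2 + g3, giving column 1 = [-1, 0, 1]; repeating for each j gives P = [[-1, 2, -2], [0, 2, 0], [1, -1, 1]].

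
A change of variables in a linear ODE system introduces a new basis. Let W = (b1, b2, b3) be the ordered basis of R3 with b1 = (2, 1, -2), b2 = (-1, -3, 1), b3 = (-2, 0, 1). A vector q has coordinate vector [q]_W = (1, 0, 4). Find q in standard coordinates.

By definition q = b1 + 0·b2 + 4b3.
Summing componentwise gives (-6, 1, 2).

(-6, 1, 2)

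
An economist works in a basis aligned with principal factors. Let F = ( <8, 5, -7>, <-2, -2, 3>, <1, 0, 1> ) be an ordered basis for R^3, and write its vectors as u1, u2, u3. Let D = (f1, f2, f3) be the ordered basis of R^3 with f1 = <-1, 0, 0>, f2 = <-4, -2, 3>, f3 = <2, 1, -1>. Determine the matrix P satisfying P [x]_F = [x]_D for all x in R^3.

Column j of P is [uj]_D, since P maps F-coordinates to D-coordinates.
Expressing u1 in D: u1 = 2f1 - 2f2 + f3, so column 1 of P is <2, -2, 1>.
Doing the same for each uj gives P = [[2, -2, -1], [-2, 1, 1], [1, 0, 2]].

[[2, -2, -1], [-2, 1, 1], [1, 0, 2]]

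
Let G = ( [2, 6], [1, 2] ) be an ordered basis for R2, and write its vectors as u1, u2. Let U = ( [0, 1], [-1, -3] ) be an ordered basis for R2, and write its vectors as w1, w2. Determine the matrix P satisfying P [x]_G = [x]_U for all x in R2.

Let M have columns uj and N have columns wj. Then for every x, N [x]_U = x = M [x]_G, so P = N^(-1) M.
Since det N = 1, N^(-1) has integer entries; multiplying gives P = [[0, -1], [-2, -1]].

[[0, -1], [-2, -1]]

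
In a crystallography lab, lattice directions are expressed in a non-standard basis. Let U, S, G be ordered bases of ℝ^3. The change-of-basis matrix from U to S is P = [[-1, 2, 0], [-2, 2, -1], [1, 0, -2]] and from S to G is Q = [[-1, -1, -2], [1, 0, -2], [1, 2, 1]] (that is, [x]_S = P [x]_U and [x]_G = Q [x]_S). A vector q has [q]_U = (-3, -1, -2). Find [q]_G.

(-9, -1, 14)

First [q]_S = P [q]_U = (1, 6, 1).
Then [q]_G = Q [q]_S = (-9, -1, 14).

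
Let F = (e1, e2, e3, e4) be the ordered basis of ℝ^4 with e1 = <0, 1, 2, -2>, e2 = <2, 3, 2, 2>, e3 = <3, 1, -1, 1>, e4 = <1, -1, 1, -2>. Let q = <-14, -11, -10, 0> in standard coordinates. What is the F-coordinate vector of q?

[q]_F is the unique c with M c = q, where M has columns e1, ..., e4.
Solving this 4x4 system gives c = (-2, -3, -2, -2).
Check: -2e1 - 3e2 - 2e3 - 2e4 = <-14, -11, -10, 0>.

<-2, -3, -2, -2>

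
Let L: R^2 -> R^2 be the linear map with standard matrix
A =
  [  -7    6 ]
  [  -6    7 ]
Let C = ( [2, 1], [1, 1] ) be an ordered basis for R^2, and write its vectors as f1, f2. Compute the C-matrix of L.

With P the matrix whose columns are f1, f2, [L]_C = P^(-1) A P.
Column by column: L(f1) = A f1 = [-8, -5]; its C-coordinates [-3, -2] give column 1.
Continuing for each basis vector yields [L]_C = [[-3, -2], [-2, 3]].

[[-3, -2], [-2, 3]]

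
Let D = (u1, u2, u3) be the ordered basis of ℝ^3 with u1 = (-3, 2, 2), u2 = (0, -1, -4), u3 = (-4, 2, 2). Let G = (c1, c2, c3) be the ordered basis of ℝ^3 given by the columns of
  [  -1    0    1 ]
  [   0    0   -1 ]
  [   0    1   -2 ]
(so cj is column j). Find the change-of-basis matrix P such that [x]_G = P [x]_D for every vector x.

[[1, 1, 2], [-2, -2, -2], [-2, 1, -2]]

Column j of P is [uj]_G, since P maps D-coordinates to G-coordinates.
Expressing u1 in G: u1 = c1 - 2c2 - 2c3, so column 1 of P is (1, -2, -2).
Doing the same for each uj gives P = [[1, 1, 2], [-2, -2, -2], [-2, 1, -2]].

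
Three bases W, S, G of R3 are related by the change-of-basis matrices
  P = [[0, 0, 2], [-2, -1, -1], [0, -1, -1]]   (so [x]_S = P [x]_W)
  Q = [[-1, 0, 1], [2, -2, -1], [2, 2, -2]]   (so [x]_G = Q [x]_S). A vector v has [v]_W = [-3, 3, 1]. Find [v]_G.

[-6, 4, 16]

Apply P to get S-coordinates [2, 2, -4], then Q to get G-coordinates.
The result is [v]_G = [-6, 4, 16].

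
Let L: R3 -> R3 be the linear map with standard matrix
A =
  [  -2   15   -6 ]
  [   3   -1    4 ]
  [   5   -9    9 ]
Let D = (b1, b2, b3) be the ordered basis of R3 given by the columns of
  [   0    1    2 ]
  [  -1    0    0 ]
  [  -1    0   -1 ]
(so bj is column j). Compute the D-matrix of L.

With P the matrix whose columns are b1, ..., b3, [L]_D = P^(-1) A P.
Column by column: L(b1) = A b1 = [-9, -3, 0]; its D-coordinates [3, -3, -3] give column 1.
Continuing for each basis vector yields [L]_D = [[3, -3, -2], [-3, 2, 0], [-3, -2, 1]].

[[3, -3, -2], [-3, 2, 0], [-3, -2, 1]]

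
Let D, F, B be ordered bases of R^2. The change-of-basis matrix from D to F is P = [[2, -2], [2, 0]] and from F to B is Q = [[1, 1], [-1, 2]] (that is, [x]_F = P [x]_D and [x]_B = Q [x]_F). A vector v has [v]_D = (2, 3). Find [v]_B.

(2, 10)

First [v]_F = P [v]_D = (-2, 4).
Then [v]_B = Q [v]_F = (2, 10).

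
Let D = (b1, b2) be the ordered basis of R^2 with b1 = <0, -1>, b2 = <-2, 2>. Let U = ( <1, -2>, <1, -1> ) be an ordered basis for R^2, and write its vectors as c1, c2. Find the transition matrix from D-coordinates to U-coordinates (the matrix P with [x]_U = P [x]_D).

Column j of P is [bj]_U, since P maps D-coordinates to U-coordinates.
Expressing b1 in U: b1 = c1 - c2, so column 1 of P is <1, -1>.
Doing the same for each bj gives P = [[1, 0], [-1, -2]].

[[1, 0], [-1, -2]]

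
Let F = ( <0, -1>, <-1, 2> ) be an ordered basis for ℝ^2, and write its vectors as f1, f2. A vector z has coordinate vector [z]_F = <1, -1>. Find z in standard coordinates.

<1, -3>

The coordinates say z = f1 - f2; adding the scaled basis vectors gives <1, -3>.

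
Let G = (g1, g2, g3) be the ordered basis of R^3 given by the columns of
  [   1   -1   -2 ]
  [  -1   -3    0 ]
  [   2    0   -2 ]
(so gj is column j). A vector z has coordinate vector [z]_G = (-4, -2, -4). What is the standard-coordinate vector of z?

(6, 10, 0)

z = M [z]_G, where M has columns g1, ..., g3.
Carrying out the matrix-vector product, z = (6, 10, 0).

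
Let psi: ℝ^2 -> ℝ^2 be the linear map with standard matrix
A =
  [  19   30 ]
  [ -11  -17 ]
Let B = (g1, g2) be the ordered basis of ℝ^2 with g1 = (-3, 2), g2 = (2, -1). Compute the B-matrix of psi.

The j-th column of [psi]_B is [psi(gj)]_B.
psi(g1) = A g1 = (3, -1) = g1 + 3g2, so column 1 is (1, 3).
Repeating for g2 and assembling the columns gives [[1, -2], [3, 1]].

[[1, -2], [3, 1]]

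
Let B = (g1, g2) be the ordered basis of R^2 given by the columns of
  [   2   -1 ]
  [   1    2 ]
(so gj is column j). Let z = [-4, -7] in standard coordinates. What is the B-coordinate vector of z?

[-3, -2]

Write z = c_1 g1 + c_2 g2 and solve for the c_i.
System: 2c_1 - c_2 = -4, c_1 + 2c_2 = -7; solving gives c_1 = -3, c_2 = -2.
Check: -3g1 - 2g2 = [-4, -7].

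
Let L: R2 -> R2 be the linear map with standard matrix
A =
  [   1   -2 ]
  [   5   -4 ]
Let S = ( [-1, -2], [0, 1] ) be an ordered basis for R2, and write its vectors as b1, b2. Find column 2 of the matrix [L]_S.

[2, 0]

Column 2 of [L]_S is the S-coordinate vector of L(b2).
In standard coordinates L(b2) = A b2 = [-2, -4].
Converting to S: [-2, -4] = 2b1 + 0·b2, so the coordinate vector is [2, 0].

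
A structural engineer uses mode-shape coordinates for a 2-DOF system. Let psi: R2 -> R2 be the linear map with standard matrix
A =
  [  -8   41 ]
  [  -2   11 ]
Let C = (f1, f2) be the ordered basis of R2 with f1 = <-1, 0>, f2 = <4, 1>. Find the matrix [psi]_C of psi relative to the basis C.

The j-th column of [psi]_C is [psi(fj)]_C.
psi(f1) = A f1 = <8, 2> = 0·f1 + 2f2, so column 1 is <0, 2>.
Repeating for f2 and assembling the columns gives [[0, 3], [2, 3]].

[[0, 3], [2, 3]]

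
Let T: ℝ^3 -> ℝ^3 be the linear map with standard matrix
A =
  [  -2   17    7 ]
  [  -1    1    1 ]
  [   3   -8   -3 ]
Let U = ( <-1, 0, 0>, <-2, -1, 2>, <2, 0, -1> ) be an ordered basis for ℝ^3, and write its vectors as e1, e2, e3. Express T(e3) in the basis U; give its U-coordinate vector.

<-1, 3, -3>

Compute T(e3) = A e3 = <-11, -3, 9> in standard coordinates.
Then write this in U-coordinates: solve for y in y_1 e1 + ... + y_3 e3 = <-11, -3, 9>.
This gives y = <-1, 3, -3>, which is column 3 of [T]_U.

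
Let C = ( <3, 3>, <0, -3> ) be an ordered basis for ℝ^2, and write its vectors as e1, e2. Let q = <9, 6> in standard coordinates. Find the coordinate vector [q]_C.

<3, 1>

[q]_C is the unique c with M c = q, where M has columns e1, e2.
System: 3c_1 + 0c_2 = 9, 3c_1 - 3c_2 = 6; solving gives c_1 = 3, c_2 = 1.
Check: 3e1 + e2 = <9, 6>.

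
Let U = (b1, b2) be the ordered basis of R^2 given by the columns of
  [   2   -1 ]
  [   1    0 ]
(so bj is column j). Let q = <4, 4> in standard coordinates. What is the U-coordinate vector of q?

We seek scalars with c_1 b1 + c_2 b2 = q; equivalently solve M c = q where the columns of M are b1, b2.
System: 2c_1 - c_2 = 4, c_1 + 0c_2 = 4; solving gives c_1 = 4, c_2 = 4.
Check: 4b1 + 4b2 = <4, 4>.

<4, 4>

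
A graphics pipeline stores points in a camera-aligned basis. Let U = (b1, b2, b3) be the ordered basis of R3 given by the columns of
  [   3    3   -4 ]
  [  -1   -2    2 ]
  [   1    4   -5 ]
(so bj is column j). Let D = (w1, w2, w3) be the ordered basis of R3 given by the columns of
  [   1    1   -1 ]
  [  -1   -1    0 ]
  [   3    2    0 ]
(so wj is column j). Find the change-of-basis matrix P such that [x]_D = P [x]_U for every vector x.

[[-1, 0, -1], [2, 2, -1], [-2, -1, 2]]

Column j of P is [bj]_D, since P maps U-coordinates to D-coordinates.
Expressing b1 in D: b1 = -w1 + 2w2 - 2w3, so column 1 of P is (-1, 2, -2).
Doing the same for each bj gives P = [[-1, 0, -1], [2, 2, -1], [-2, -1, 2]].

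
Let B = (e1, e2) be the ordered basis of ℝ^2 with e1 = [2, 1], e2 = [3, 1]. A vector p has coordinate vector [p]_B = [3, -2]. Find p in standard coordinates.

The coordinates say p = 3e1 - 2e2; adding the scaled basis vectors gives [0, 1].

[0, 1]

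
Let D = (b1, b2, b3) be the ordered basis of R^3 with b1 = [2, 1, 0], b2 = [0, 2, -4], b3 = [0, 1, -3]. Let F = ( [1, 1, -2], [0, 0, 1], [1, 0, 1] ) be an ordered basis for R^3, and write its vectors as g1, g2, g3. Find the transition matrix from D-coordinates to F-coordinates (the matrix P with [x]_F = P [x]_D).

[[1, 2, 1], [1, 2, 0], [1, -2, -1]]

Take x = bj: its D-coordinates are the j-th standard unit vector, so P e_j — column j of P — equals [bj]_F.
b1 = g1 + g2 + g3, giving column 1 = [1, 1, 1]; repeating for each j gives P = [[1, 2, 1], [1, 2, 0], [1, -2, -1]].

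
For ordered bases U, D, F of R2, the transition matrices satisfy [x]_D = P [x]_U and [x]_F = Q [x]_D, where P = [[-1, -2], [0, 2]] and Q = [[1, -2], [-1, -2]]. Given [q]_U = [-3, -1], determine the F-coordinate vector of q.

[9, -1]

Composing the changes, [q]_F = Q P [q]_U.
Q P = [[-1, -6], [1, -2]]; applying this to [-3, -1] gives [9, -1].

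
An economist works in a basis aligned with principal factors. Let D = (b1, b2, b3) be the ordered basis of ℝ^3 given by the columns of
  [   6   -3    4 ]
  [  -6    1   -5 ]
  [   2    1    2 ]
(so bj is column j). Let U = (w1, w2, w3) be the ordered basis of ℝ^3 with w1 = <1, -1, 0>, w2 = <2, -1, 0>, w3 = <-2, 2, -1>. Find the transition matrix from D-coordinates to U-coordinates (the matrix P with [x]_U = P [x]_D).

Let M have columns bj and N have columns wj. Then for every x, N [x]_U = x = M [x]_D, so P = N^(-1) M.
Since det N = -1, N^(-1) has integer entries; multiplying gives P = [[2, -1, 2], [0, -2, -1], [-2, -1, -2]].

[[2, -1, 2], [0, -2, -1], [-2, -1, -2]]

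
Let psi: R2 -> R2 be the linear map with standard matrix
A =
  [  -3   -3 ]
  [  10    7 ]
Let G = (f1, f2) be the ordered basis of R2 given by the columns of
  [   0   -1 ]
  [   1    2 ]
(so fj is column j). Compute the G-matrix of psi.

Let P have columns f1, f2. Then [psi]_G = P^(-1) A P.
Here det P = 1, so P^(-1) is integer; computing A P first and then P^(-1)(A P) gives [[1, -2], [3, 3]].

[[1, -2], [3, 3]]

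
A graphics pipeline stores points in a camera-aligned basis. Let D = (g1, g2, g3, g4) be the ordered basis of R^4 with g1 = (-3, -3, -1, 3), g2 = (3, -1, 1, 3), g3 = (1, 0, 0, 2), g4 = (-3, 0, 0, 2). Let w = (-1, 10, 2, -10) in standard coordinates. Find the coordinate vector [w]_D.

We seek scalars with c_1 g1 + ... + c_4 g4 = w; equivalently solve M c = w where the columns of M are g1, ..., g4.
Row-reducing the augmented matrix [M | w] gives c = (-3, -1, -1, 2).
Check: -3g1 - g2 - g3 + 2g4 = (-1, 10, 2, -10).

(-3, -1, -1, 2)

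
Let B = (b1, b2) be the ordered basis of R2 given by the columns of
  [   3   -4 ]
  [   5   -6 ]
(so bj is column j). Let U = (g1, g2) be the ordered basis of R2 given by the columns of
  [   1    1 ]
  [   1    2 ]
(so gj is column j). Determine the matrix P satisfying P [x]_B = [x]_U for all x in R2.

Column j of P is [bj]_U, since P maps B-coordinates to U-coordinates.
Expressing b1 in U: b1 = g1 + 2g2, so column 1 of P is (1, 2).
Doing the same for each bj gives P = [[1, -2], [2, -2]].

[[1, -2], [2, -2]]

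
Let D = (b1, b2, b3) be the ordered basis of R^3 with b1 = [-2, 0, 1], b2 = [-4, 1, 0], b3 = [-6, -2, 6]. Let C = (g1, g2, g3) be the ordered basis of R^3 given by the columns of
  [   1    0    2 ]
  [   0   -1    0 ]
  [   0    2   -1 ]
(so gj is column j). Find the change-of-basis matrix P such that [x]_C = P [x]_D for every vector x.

Column j of P is [bj]_C, since P maps D-coordinates to C-coordinates.
Expressing b1 in C: b1 = 0·g1 + 0·g2 - g3, so column 1 of P is [0, 0, -1].
Doing the same for each bj gives P = [[0, 0, -2], [0, -1, 2], [-1, -2, -2]].

[[0, 0, -2], [0, -1, 2], [-1, -2, -2]]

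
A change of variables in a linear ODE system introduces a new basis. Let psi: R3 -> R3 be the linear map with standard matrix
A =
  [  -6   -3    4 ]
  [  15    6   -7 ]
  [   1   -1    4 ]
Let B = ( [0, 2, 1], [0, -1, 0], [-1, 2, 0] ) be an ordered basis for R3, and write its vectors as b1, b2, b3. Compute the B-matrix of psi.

[[2, 1, -3], [3, 2, -3], [2, -3, 0]]

Let P have columns b1, ..., b3. Then [psi]_B = P^(-1) A P.
Here det P = -1, so P^(-1) is integer; computing A P first and then P^(-1)(A P) gives [[2, 1, -3], [3, 2, -3], [2, -3, 0]].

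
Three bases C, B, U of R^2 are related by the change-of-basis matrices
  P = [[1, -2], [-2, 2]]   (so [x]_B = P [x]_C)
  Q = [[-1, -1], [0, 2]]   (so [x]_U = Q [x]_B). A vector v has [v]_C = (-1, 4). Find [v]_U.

(-1, 20)

Composing the changes, [v]_U = Q P [v]_C.
Q P = [[1, 0], [-4, 4]]; applying this to (-1, 4) gives (-1, 20).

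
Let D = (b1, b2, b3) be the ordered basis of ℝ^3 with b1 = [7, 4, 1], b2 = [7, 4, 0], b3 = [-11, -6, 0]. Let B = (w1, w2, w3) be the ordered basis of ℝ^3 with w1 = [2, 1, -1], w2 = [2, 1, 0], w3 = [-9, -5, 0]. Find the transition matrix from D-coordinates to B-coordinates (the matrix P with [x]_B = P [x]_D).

Column j of P is [bj]_B, since P maps D-coordinates to B-coordinates.
Expressing b1 in B: b1 = -w1 + 0·w2 - w3, so column 1 of P is [-1, 0, -1].
Doing the same for each bj gives P = [[-1, 0, 0], [0, -1, -1], [-1, -1, 1]].

[[-1, 0, 0], [0, -1, -1], [-1, -1, 1]]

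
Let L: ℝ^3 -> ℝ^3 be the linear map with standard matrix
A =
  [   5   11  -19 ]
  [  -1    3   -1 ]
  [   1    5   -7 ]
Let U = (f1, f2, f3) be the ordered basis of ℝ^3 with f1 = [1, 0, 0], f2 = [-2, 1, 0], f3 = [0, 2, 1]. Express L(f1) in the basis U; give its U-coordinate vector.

[-1, -3, 1]

Column 1 of [L]_U is the U-coordinate vector of L(f1).
In standard coordinates L(f1) = A f1 = [5, -1, 1].
Converting to U: [5, -1, 1] = -f1 - 3f2 + f3, so the coordinate vector is [-1, -3, 1].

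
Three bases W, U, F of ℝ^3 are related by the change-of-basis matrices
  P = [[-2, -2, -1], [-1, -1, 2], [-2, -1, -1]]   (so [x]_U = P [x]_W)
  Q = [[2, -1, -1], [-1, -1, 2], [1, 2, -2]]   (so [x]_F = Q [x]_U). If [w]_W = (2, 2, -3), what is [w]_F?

(3, 9, -19)

Composing the changes, [w]_F = Q P [w]_W.
Q P = [[-1, -2, -3], [-1, 1, -3], [0, -2, 5]]; applying this to (2, 2, -3) gives (3, 9, -19).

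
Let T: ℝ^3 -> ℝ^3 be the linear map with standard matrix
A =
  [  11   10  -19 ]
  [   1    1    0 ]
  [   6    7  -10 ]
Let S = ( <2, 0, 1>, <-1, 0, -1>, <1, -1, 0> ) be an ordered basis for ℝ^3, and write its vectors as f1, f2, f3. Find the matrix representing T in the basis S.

[[3, 3, 2], [1, -1, 3], [-2, 1, 0]]

Let P have columns f1, ..., f3. Then [T]_S = P^(-1) A P.
Here det P = -1, so P^(-1) is integer; computing A P first and then P^(-1)(A P) gives [[3, 3, 2], [1, -1, 3], [-2, 1, 0]].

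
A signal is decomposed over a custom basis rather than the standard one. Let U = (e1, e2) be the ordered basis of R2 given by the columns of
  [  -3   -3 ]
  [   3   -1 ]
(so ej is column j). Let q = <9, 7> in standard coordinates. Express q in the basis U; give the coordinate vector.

We seek scalars with c_1 e1 + c_2 e2 = q; equivalently solve M c = q where the columns of M are e1, e2.
System: -3c_1 - 3c_2 = 9, 3c_1 - c_2 = 7; solving gives c_1 = 1, c_2 = -4.
Check: e1 - 4e2 = <9, 7>.

<1, -4>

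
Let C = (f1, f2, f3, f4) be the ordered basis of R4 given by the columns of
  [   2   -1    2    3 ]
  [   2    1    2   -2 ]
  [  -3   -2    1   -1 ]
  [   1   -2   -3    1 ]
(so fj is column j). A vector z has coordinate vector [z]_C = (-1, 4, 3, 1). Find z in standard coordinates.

z = M [z]_C, where M has columns f1, ..., f4.
Carrying out the matrix-vector product, z = (3, 6, -3, -17).

(3, 6, -3, -17)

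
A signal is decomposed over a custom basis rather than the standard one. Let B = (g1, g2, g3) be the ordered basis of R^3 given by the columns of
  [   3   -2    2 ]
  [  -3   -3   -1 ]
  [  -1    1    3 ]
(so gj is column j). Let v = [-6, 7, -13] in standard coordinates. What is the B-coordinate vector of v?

[0, -1, -4]

[v]_B is the unique c with M c = v, where M has columns g1, ..., g3.
Row-reducing the augmented matrix [M | v] gives c = (0, -1, -4).
Check: 0·g1 - g2 - 4g3 = [-6, 7, -13].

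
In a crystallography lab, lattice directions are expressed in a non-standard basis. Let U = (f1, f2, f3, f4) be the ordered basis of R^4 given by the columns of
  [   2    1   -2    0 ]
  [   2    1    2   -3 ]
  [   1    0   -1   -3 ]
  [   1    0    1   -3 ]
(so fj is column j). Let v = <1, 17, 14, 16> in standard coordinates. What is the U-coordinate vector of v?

[v]_U is the unique c with M c = v, where M has columns f1, ..., f4.
Row-reducing the augmented matrix [M | v] gives c = (3, -3, 1, -4).
Check: 3f1 - 3f2 + f3 - 4f4 = <1, 17, 14, 16>.

<3, -3, 1, -4>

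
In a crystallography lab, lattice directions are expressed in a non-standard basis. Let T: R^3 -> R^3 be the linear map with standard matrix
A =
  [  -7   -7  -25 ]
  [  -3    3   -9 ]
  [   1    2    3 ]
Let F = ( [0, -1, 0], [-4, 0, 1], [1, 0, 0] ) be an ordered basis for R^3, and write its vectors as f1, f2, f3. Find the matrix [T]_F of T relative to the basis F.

[[3, -3, 3], [-2, -1, 1], [-1, -1, -3]]

Let P have columns f1, ..., f3. Then [T]_F = P^(-1) A P.
Here det P = -1, so P^(-1) is integer; computing A P first and then P^(-1)(A P) gives [[3, -3, 3], [-2, -1, 1], [-1, -1, -3]].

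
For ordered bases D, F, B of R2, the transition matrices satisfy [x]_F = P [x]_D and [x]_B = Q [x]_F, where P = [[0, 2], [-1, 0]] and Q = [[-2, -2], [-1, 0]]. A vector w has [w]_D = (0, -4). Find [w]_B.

(16, 8)

First [w]_F = P [w]_D = (-8, 0).
Then [w]_B = Q [w]_F = (16, 8).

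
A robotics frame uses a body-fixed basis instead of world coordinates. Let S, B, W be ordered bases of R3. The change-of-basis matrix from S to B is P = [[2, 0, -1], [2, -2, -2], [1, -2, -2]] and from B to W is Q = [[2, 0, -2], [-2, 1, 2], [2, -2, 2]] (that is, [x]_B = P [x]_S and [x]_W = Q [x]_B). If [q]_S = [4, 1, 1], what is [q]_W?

First [q]_B = P [q]_S = [7, 4, 0].
Then [q]_W = Q [q]_B = [14, -10, 6].

[14, -10, 6]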